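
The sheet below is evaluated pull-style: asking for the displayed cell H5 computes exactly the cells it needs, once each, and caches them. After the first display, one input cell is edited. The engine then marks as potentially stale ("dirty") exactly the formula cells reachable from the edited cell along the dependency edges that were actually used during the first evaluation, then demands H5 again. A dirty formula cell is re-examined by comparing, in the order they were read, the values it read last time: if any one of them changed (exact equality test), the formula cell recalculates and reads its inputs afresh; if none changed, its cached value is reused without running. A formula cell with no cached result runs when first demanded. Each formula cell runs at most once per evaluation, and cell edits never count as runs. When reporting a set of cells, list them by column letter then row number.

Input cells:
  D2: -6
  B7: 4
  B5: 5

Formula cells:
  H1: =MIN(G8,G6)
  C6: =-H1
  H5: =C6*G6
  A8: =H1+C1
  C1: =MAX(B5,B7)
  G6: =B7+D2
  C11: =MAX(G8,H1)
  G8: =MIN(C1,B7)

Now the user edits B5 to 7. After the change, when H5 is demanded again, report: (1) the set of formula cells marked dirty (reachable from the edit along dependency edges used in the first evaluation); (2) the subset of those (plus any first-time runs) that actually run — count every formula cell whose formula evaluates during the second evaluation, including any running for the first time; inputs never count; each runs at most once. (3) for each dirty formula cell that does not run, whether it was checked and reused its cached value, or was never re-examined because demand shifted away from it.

The edit dirties: C1, C6, G8, H1, H5.
2 formula cells run: C1, G8.
Cache hits after checking: C6, H1, H5.
Note the absorption at G8: it re-runs yet its value is the same, leaving the output's value untouched.

First demand of the output computes:
  C1 = MAX(5, 4) = 5
  G6 = 4 + -6 = -2
  G8 = MIN(5, 4) = 4
  H1 = MIN(4, -2) = -2
  C6 = -(-2) = 2
  H5 = 2 * -2 = -4

After the edit, cleaning proceeds:
  C1: a read changed (B5 5->7) — executes, giving 7.
  G8: a read changed (C1 5->7) — executes, giving 4 — identical to its old value.
  H1: dirty, but its reads are unchanged (G8 unchanged, G6 unchanged); cached -2 stands.
  C6: dirty, but its reads are unchanged (H1 unchanged); cached 2 stands.
  H5: dirty, but its reads are unchanged (C6 unchanged, G6 unchanged); cached -4 stands.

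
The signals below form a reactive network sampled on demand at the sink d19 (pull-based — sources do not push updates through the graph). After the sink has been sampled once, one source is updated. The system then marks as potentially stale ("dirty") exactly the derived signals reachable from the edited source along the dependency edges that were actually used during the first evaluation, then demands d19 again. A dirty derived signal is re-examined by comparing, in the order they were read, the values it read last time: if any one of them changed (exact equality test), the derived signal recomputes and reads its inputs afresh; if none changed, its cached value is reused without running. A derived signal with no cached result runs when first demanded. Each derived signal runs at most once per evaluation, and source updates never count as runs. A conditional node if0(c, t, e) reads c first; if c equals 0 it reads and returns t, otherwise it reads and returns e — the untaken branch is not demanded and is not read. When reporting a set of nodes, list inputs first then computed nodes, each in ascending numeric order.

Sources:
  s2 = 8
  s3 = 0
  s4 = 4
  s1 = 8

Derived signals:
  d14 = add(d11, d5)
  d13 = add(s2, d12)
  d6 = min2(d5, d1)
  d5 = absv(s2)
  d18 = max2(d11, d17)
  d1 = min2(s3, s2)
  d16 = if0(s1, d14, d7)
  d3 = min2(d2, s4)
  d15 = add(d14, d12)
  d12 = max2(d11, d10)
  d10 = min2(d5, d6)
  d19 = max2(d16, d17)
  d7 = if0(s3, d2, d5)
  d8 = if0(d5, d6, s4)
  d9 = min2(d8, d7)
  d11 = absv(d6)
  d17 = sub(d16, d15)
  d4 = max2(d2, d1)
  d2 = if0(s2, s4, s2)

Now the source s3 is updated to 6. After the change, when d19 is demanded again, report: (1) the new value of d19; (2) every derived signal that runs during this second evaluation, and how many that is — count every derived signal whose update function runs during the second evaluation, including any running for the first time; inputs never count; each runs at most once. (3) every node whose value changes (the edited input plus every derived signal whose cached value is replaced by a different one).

d19 now evaluates to 8.
Run set: d1, d6, d7, d10, d11, d12, d14, d15, d17, d19 (10 run).
Changed values: s3, d1, d6, d10, d11, d12, d14, d15, d17.
The important point: at d16 every value read last time is unchanged, so the dirty flag clears without a run.

Initial pass — values computed on the first demand:
  d1 = min2(0, 8) = 0
  d2 = if0(s2=8 -> else branch s2) = 8
  d5 = absv(8) = 8
  d6 = min2(8, 0) = 0
  d7 = if0(s3=0 -> then branch d2) = 8
  d10 = min2(8, 0) = 0
  d11 = absv(0) = 0
  d12 = max2(0, 0) = 0
  d14 = add(0, 8) = 8
  d15 = add(8, 0) = 8
  d16 = if0(s1=8 -> else branch d7) = 8
  d17 = sub(8, 8) = 0
  d19 = max2(8, 0) = 8

Second demand — change propagation:
  d1: re-runs because s3 0->6; new result 6.
  d6: re-runs because d1 0->6; new result 6.
  d7: re-runs because s3 0->6; new result 8 (unchanged).
  d10: re-runs because d6 0->6; new result 6.
  d11: re-runs because d6 0->6; new result 6.
  d12: re-runs because d11 0->6; d10 0->6; new result 6.
  d14: re-runs because d11 0->6; new result 14.
  d15: re-runs because d14 8->14; d12 0->6; new result 20.
  d16: re-examined; everything it read last time is the same (s1 unchanged, d7 unchanged) — cache 8 kept, no run.
  d17: re-runs because d15 8->20; new result -12.
  d19: re-runs because d17 0->-12; new result 8 (unchanged).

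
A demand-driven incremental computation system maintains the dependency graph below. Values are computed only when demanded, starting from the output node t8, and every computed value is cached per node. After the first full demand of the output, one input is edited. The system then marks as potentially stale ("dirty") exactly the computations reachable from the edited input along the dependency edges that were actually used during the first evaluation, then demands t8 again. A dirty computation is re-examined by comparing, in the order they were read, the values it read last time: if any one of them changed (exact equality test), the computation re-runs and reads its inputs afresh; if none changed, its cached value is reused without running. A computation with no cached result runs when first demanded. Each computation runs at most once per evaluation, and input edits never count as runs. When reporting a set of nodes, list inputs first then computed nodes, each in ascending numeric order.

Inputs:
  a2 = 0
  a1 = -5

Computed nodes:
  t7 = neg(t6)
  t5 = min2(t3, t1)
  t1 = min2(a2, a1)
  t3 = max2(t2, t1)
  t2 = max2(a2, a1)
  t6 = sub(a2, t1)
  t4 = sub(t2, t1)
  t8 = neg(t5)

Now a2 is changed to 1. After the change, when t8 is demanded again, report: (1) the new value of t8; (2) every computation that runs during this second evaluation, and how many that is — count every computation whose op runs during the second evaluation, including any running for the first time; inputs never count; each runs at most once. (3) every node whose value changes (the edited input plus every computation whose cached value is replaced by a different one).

First evaluation (everything demanded from the output):
  t1 = min2(0, -5) = -5
  t2 = max2(0, -5) = 0
  t3 = max2(0, -5) = 0
  t5 = min2(0, -5) = -5
  t8 = neg(-5) = 5

Propagation after the edit:
  t1: runs — a2 0->1; result -5 (same value as before).
  t2: runs — a2 0->1; result 1.
  t3: runs — t2 0->1; result 1.
  t5: runs — t3 0->1; result -5 (same value as before).
  t8: checked — values it read are unchanged (t5 unchanged); reused cached 5 without running.

Key observation: the cutoff stops propagation at t8 — its inputs' values are unchanged, so it reuses its cache.

New value of t8: 5.
Computations that run: t1, t2, t3, t5 — 4 in total.
Values that change: a2, t2, t3.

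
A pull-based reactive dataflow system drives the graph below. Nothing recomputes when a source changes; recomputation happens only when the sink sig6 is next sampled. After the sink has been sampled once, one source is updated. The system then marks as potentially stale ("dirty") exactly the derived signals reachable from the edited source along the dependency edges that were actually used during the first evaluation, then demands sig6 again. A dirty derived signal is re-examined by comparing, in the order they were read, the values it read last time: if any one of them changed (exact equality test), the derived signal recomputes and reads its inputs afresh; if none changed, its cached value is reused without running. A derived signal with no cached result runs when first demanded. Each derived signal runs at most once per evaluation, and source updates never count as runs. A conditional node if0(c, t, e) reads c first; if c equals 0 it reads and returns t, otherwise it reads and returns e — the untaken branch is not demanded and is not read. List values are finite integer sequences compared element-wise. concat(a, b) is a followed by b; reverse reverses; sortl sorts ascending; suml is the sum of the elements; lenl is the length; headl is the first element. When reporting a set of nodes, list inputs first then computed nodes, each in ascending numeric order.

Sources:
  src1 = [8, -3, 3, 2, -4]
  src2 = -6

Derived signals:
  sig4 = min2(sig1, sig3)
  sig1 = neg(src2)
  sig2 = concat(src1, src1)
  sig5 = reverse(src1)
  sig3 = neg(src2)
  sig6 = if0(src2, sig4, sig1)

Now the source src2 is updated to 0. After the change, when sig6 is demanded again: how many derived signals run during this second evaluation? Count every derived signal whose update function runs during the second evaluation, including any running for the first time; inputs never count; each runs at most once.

First evaluation (everything demanded from the output):
  sig1 = neg(-6) = 6
  sig6 = if0(src2=-6 -> else branch sig1) = 6

Propagation after the edit:
  sig1: runs — src2 -6->0; result 0.
  sig3: demanded for the first time — runs, produces 0.
  sig4: demanded for the first time — runs, produces 0.
  sig6: runs — src2 -6->0; sig1 6->0; result 0.

Key observation: a condition flipped, so demand reaches new nodes — sig3, sig4 run for the first time.

Derived signals that run: sig1, sig3, sig4, sig6 — 4 in total.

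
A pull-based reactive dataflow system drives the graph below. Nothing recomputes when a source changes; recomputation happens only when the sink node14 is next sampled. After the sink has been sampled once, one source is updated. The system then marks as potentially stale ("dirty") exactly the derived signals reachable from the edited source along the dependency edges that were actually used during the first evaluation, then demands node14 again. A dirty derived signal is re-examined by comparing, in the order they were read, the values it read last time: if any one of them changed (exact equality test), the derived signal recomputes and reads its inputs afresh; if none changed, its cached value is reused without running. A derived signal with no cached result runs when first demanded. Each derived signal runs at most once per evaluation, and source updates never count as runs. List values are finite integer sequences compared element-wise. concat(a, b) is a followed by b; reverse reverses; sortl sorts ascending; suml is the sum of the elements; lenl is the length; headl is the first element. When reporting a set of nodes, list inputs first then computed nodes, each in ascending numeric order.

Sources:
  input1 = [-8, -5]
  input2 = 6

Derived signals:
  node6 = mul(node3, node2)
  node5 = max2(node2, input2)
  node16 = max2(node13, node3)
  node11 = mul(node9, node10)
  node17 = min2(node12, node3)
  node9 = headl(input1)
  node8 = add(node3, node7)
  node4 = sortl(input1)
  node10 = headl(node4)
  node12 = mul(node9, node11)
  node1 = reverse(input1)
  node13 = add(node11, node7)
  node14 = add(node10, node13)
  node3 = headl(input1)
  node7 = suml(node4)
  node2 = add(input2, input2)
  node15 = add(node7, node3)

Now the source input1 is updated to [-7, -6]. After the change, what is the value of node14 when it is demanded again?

First evaluation (everything demanded from the output):
  node4 = sortl([-8, -5]) = [-8, -5]
  node7 = suml([-8, -5]) = -13
  node9 = headl([-8, -5]) = -8
  node10 = headl([-8, -5]) = -8
  node11 = mul(-8, -8) = 64
  node13 = add(64, -13) = 51
  node14 = add(-8, 51) = 43

Propagation after the edit:
  node4: runs — input1 [-8, -5]->[-7, -6]; result [-7, -6].
  node7: runs — node4 [-8, -5]->[-7, -6]; result -13 (same value as before).
  node9: runs — input1 [-8, -5]->[-7, -6]; result -7.
  node10: runs — node4 [-8, -5]->[-7, -6]; result -7.
  node11: runs — node9 -8->-7; node10 -8->-7; result 49.
  node13: runs — node11 64->49; result 36.
  node14: runs — node10 -8->-7; node13 51->36; result 29.

New value of node14: 29.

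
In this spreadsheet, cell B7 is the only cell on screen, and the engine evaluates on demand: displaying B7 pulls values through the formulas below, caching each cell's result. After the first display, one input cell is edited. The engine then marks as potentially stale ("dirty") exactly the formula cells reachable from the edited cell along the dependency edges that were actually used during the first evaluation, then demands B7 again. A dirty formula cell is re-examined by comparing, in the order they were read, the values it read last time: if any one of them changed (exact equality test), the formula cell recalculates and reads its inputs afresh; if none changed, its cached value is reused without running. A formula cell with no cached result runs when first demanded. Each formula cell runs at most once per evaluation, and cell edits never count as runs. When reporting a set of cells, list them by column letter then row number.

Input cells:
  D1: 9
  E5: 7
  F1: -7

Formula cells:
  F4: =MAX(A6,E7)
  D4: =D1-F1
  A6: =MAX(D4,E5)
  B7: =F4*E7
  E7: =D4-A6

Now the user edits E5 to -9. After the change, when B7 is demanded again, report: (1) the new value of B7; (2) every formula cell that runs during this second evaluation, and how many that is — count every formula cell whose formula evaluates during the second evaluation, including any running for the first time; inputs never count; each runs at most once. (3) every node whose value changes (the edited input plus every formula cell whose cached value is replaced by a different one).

Initial pass — values computed on the first demand:
  D4 = 9 - -7 = 16
  A6 = MAX(16, 7) = 16
  E7 = 16 - 16 = 0
  F4 = MAX(16, 0) = 16
  B7 = 16 * 0 = 0

Second demand — change propagation:
  A6: re-runs because E5 7->-9; new result 16 (unchanged).
  E7: re-examined; everything it read last time is the same (D4 unchanged, A6 unchanged) — cache 0 kept, no run.
  F4: re-examined; everything it read last time is the same (A6 unchanged, E7 unchanged) — cache 16 kept, no run.
  B7: re-examined; everything it read last time is the same (F4 unchanged, E7 unchanged) — cache 0 kept, no run.

The important point: A6 recomputes to an identical value, and the output ends up unchanged.

B7 now evaluates to 0.
Run set: A6 (1 run).
Changed values: E5.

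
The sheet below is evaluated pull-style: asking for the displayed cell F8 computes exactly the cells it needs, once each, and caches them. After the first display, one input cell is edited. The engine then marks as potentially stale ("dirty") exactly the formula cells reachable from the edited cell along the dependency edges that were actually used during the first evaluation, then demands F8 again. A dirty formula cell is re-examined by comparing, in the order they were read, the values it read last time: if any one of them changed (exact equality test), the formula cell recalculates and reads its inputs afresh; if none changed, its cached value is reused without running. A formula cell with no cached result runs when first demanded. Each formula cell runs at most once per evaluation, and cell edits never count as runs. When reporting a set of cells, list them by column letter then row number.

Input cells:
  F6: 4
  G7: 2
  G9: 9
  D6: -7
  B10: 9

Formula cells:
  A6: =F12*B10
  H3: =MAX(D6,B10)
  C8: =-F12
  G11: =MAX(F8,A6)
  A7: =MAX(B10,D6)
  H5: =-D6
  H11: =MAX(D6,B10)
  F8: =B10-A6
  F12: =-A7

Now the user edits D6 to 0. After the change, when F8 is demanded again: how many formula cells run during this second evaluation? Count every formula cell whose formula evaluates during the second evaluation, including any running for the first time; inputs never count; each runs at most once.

1 formula cells run: A7.
Note the absorption at A7: it re-runs yet its value is the same, leaving the output's value untouched.

First demand of the output computes:
  A7 = MAX(9, -7) = 9
  F12 = -(9) = -9
  A6 = -9 * 9 = -81
  F8 = 9 - -81 = 90

After the edit, cleaning proceeds:
  A7: a read changed (D6 -7->0) — executes, giving 9 — identical to its old value.
  F12: dirty, but its reads are unchanged (A7 unchanged); cached -9 stands.
  A6: dirty, but its reads are unchanged (F12 unchanged, B10 unchanged); cached -81 stands.
  F8: dirty, but its reads are unchanged (B10 unchanged, A6 unchanged); cached 90 stands.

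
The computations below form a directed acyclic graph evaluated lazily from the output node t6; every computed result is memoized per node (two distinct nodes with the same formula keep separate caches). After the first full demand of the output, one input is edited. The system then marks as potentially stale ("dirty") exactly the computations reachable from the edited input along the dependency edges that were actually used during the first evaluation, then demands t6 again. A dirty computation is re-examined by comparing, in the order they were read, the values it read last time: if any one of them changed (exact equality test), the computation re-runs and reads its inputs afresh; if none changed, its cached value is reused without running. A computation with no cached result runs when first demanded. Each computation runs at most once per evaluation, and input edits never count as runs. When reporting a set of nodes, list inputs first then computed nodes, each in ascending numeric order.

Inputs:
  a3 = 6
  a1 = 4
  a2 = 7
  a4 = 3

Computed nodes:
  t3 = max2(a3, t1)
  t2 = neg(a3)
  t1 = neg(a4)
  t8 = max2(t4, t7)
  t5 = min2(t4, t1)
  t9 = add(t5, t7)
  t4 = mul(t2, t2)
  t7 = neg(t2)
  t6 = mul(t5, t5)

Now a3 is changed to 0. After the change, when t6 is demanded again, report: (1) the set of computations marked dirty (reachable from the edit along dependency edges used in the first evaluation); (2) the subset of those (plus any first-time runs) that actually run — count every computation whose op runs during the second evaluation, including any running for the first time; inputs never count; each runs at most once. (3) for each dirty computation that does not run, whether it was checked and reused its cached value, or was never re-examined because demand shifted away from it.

First demand of the output computes:
  t1 = neg(3) = -3
  t2 = neg(6) = -6
  t4 = mul(-6, -6) = 36
  t5 = min2(36, -3) = -3
  t6 = mul(-3, -3) = 9

After the edit, cleaning proceeds:
  t2: a read changed (a3 6->0) — executes, giving 0.
  t4: a read changed (t2 -6->0; t2 -6->0) — executes, giving 0.
  t5: a read changed (t4 36->0) — executes, giving -3 — identical to its old value.
  t6: dirty, but its reads are unchanged (t5 unchanged, t5 unchanged); cached 9 stands.

Note the absorption at t5: it re-runs yet its value is the same, leaving the output's value untouched.

The edit dirties: t2, t4, t5, t6.
3 computations run: t2, t4, t5.
Cache hits after checking: t6.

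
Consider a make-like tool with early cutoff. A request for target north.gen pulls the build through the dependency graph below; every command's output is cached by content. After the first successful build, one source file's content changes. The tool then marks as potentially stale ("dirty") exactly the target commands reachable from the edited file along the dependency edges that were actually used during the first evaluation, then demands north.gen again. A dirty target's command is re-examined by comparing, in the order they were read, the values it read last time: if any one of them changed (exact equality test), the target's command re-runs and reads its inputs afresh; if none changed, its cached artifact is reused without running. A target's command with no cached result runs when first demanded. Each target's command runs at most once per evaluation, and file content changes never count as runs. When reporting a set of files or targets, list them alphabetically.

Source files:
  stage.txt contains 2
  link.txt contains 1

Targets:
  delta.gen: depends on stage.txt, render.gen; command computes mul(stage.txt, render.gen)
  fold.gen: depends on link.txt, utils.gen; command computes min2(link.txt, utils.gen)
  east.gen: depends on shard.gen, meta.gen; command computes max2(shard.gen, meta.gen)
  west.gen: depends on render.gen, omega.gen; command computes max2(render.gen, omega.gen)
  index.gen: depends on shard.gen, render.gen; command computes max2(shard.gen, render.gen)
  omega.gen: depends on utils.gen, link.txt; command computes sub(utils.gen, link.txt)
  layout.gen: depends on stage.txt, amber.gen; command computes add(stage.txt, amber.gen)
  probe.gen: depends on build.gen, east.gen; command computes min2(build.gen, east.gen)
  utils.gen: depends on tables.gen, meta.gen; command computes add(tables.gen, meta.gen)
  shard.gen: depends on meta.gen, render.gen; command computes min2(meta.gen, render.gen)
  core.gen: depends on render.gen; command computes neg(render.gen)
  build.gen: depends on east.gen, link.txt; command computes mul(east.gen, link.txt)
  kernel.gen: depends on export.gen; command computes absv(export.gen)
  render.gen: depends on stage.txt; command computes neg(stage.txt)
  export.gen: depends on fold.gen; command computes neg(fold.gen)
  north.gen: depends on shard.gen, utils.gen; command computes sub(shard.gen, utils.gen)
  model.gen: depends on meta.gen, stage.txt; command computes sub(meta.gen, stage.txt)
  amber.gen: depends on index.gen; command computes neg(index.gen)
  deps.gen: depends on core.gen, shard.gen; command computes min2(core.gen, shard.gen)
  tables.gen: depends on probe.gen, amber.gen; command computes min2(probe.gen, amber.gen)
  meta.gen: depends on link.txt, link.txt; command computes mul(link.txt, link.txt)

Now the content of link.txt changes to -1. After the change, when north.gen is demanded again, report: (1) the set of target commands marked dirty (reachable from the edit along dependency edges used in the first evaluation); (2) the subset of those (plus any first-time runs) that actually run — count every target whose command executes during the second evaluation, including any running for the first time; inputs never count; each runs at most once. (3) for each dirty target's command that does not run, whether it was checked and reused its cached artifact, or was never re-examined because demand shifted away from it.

The edit dirties: amber.gen, build.gen, east.gen, index.gen, meta.gen, north.gen, probe.gen, shard.gen, tables.gen, utils.gen.
6 target commands run: build.gen, meta.gen, north.gen, probe.gen, tables.gen, utils.gen.
Cache hits after checking: amber.gen, east.gen, index.gen, shard.gen.
Note where the cutoff bites: shard.gen is checked, finds nothing changed, and keeps its cache.

First demand of the output computes:
  meta.gen = mul(1, 1) = 1
  render.gen = neg(2) = -2
  shard.gen = min2(1, -2) = -2
  east.gen = max2(-2, 1) = 1
  build.gen = mul(1, 1) = 1
  index.gen = max2(-2, -2) = -2
  amber.gen = neg(-2) = 2
  probe.gen = min2(1, 1) = 1
  tables.gen = min2(1, 2) = 1
  utils.gen = add(1, 1) = 2
  north.gen = sub(-2, 2) = -4

After the edit, cleaning proceeds:
  meta.gen: a read changed (link.txt 1->-1; link.txt 1->-1) — executes, giving 1 — identical to its old value.
  shard.gen: dirty, but its reads are unchanged (meta.gen unchanged, render.gen unchanged); cached -2 stands.
  east.gen: dirty, but its reads are unchanged (shard.gen unchanged, meta.gen unchanged); cached 1 stands.
  build.gen: a read changed (link.txt 1->-1) — executes, giving -1.
  index.gen: dirty, but its reads are unchanged (shard.gen unchanged, render.gen unchanged); cached -2 stands.
  amber.gen: dirty, but its reads are unchanged (index.gen unchanged); cached 2 stands.
  probe.gen: a read changed (build.gen 1->-1) — executes, giving -1.
  tables.gen: a read changed (probe.gen 1->-1) — executes, giving -1.
  utils.gen: a read changed (tables.gen 1->-1) — executes, giving 0.
  north.gen: a read changed (utils.gen 2->0) — executes, giving -2.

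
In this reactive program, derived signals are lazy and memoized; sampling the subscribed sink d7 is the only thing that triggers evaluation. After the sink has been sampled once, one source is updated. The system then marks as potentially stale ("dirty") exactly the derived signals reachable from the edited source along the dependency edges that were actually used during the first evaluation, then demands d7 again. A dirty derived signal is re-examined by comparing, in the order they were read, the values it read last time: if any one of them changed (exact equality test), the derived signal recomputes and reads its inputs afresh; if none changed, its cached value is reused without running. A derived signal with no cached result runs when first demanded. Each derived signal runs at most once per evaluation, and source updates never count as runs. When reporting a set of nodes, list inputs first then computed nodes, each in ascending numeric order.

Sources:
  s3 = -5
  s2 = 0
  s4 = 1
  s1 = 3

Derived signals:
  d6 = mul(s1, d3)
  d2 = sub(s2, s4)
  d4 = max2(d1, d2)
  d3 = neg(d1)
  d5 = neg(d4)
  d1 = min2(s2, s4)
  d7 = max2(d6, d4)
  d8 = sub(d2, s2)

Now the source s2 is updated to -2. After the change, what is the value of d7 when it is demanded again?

Demanding d7 again yields 6.

First demand of the output computes:
  d1 = min2(0, 1) = 0
  d2 = sub(0, 1) = -1
  d3 = neg(0) = 0
  d4 = max2(0, -1) = 0
  d6 = mul(3, 0) = 0
  d7 = max2(0, 0) = 0

After the edit, cleaning proceeds:
  d1: a read changed (s2 0->-2) — executes, giving -2.
  d2: a read changed (s2 0->-2) — executes, giving -3.
  d3: a read changed (d1 0->-2) — executes, giving 2.
  d4: a read changed (d1 0->-2; d2 -1->-3) — executes, giving -2.
  d6: a read changed (d3 0->2) — executes, giving 6.
  d7: a read changed (d6 0->6; d4 0->-2) — executes, giving 6.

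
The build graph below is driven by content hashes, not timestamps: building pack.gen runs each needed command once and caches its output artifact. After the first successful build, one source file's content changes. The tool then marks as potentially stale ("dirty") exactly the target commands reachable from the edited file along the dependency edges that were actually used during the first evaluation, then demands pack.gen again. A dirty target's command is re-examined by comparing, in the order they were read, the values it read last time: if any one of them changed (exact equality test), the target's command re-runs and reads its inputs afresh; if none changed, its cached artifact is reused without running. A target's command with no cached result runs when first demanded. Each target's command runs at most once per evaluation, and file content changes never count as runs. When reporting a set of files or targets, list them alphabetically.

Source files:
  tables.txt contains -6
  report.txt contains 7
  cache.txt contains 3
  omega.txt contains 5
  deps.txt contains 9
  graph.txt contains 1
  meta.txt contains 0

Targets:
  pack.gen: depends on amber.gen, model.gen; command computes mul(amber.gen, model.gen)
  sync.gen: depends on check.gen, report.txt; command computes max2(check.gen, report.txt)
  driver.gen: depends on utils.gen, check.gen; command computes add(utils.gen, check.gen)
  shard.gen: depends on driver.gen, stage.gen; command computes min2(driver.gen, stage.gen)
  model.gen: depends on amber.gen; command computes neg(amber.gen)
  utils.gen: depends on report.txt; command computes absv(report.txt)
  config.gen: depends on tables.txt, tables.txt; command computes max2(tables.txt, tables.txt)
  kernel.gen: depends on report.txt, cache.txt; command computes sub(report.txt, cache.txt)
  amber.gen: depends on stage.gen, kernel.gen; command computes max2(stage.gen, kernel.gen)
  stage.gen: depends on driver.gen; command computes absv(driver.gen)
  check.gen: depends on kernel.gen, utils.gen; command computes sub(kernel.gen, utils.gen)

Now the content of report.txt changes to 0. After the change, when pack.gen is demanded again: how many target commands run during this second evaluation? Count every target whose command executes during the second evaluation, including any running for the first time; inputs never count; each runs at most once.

Run set: amber.gen, check.gen, driver.gen, kernel.gen, model.gen, pack.gen, stage.gen, utils.gen (8 run).

Initial pass — values computed on the first demand:
  kernel.gen = sub(7, 3) = 4
  utils.gen = absv(7) = 7
  check.gen = sub(4, 7) = -3
  driver.gen = add(7, -3) = 4
  stage.gen = absv(4) = 4
  amber.gen = max2(4, 4) = 4
  model.gen = neg(4) = -4
  pack.gen = mul(4, -4) = -16

Second demand — change propagation:
  kernel.gen: re-runs because report.txt 7->0; new result -3.
  utils.gen: re-runs because report.txt 7->0; new result 0.
  check.gen: re-runs because kernel.gen 4->-3; utils.gen 7->0; new result -3 (unchanged).
  driver.gen: re-runs because utils.gen 7->0; new result -3.
  stage.gen: re-runs because driver.gen 4->-3; new result 3.
  amber.gen: re-runs because stage.gen 4->3; kernel.gen 4->-3; new result 3.
  model.gen: re-runs because amber.gen 4->3; new result -3.
  pack.gen: re-runs because amber.gen 4->3; model.gen -4->-3; new result -9.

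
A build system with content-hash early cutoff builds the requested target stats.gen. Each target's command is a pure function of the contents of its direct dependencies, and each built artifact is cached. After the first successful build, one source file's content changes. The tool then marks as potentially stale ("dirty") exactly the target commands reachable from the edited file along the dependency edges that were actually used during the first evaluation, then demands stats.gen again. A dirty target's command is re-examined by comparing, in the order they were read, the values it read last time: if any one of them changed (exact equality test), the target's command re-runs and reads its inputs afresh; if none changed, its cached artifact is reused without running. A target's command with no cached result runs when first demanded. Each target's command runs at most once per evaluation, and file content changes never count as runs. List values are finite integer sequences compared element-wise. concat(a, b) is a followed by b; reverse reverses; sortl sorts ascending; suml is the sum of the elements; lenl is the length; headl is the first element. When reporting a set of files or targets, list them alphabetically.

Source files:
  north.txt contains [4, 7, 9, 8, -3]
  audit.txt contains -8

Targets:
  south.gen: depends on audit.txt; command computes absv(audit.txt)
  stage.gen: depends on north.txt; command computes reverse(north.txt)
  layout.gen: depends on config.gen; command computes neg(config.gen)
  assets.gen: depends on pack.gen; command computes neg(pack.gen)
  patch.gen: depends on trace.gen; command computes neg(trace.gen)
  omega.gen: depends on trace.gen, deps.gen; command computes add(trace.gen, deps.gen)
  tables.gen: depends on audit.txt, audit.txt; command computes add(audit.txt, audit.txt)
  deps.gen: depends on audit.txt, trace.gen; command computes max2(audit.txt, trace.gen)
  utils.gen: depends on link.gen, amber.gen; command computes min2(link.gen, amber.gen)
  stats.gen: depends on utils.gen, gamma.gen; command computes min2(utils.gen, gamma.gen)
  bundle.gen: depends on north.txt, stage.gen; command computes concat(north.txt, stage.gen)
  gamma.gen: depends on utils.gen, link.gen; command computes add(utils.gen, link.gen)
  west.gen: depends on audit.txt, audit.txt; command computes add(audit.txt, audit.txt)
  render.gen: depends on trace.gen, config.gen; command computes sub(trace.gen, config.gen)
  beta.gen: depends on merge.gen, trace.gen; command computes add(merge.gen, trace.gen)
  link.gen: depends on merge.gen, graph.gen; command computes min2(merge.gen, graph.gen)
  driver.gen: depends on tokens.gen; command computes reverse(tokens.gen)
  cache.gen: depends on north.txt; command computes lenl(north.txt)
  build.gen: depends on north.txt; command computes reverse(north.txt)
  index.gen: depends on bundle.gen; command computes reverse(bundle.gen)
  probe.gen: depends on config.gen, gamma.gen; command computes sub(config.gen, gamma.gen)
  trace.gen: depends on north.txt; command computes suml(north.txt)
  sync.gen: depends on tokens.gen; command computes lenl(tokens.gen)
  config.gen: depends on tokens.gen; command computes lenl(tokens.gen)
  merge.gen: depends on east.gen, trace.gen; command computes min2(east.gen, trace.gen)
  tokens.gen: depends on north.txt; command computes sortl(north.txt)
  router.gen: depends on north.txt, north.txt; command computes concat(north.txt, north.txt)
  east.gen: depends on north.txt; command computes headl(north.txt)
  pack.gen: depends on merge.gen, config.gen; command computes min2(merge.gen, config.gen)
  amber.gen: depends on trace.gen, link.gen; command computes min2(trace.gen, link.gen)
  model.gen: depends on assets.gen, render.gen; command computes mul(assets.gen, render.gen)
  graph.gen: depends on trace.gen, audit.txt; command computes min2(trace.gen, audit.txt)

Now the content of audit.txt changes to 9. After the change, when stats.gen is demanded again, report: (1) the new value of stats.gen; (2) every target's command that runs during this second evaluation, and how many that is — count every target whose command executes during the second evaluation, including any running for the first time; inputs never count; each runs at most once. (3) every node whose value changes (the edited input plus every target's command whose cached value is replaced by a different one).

First evaluation (everything demanded from the output):
  east.gen = headl([4, 7, 9, 8, -3]) = 4
  trace.gen = suml([4, 7, 9, 8, -3]) = 25
  graph.gen = min2(25, -8) = -8
  merge.gen = min2(4, 25) = 4
  link.gen = min2(4, -8) = -8
  amber.gen = min2(25, -8) = -8
  utils.gen = min2(-8, -8) = -8
  gamma.gen = add(-8, -8) = -16
  stats.gen = min2(-8, -16) = -16

Propagation after the edit:
  graph.gen: runs — audit.txt -8->9; result 9.
  link.gen: runs — graph.gen -8->9; result 4.
  amber.gen: runs — link.gen -8->4; result 4.
  utils.gen: runs — link.gen -8->4; amber.gen -8->4; result 4.
  gamma.gen: runs — utils.gen -8->4; link.gen -8->4; result 8.
  stats.gen: runs — utils.gen -8->4; gamma.gen -16->8; result 4.

New value of stats.gen: 4.
Target commands that run: amber.gen, gamma.gen, graph.gen, link.gen, stats.gen, utils.gen — 6 in total.
Values that change: amber.gen, audit.txt, gamma.gen, graph.gen, link.gen, stats.gen, utils.gen.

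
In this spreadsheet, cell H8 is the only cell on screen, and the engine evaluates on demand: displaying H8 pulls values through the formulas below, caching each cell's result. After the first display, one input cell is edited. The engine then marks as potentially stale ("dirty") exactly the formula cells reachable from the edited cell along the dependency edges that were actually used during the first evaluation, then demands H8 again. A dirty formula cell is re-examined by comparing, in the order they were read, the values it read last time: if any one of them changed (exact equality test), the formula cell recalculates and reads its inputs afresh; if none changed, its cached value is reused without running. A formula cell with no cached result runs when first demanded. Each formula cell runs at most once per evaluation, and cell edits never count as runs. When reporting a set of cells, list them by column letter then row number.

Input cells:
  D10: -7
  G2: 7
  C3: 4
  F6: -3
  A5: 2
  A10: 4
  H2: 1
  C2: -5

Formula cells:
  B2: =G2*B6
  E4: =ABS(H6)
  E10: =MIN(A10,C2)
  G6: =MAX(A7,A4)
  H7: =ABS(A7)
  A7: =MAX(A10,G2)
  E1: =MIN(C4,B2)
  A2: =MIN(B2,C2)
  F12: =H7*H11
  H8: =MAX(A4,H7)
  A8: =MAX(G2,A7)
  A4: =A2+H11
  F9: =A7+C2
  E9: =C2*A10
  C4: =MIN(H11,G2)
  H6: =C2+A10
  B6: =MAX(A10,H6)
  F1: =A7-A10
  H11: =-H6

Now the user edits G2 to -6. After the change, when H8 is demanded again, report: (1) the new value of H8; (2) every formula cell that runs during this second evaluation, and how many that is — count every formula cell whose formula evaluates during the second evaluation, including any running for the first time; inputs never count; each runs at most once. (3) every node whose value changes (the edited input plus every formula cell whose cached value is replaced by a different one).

H8 now evaluates to 4.
Run set: A2, A4, A7, B2, H7, H8 (6 run).
Changed values: A2, A4, A7, B2, G2, H7, H8.

Initial pass — values computed on the first demand:
  A7 = MAX(4, 7) = 7
  H6 = -5 + 4 = -1
  B6 = MAX(4, -1) = 4
  B2 = 7 * 4 = 28
  A2 = MIN(28, -5) = -5
  H7 = ABS(7) = 7
  H11 = -(-1) = 1
  A4 = -5 + 1 = -4
  H8 = MAX(-4, 7) = 7

Second demand — change propagation:
  A7: re-runs because G2 7->-6; new result 4.
  B2: re-runs because G2 7->-6; new result -24.
  A2: re-runs because B2 28->-24; new result -24.
  A4: re-runs because A2 -5->-24; new result -23.
  H7: re-runs because A7 7->4; new result 4.
  H8: re-runs because A4 -4->-23; H7 7->4; new result 4.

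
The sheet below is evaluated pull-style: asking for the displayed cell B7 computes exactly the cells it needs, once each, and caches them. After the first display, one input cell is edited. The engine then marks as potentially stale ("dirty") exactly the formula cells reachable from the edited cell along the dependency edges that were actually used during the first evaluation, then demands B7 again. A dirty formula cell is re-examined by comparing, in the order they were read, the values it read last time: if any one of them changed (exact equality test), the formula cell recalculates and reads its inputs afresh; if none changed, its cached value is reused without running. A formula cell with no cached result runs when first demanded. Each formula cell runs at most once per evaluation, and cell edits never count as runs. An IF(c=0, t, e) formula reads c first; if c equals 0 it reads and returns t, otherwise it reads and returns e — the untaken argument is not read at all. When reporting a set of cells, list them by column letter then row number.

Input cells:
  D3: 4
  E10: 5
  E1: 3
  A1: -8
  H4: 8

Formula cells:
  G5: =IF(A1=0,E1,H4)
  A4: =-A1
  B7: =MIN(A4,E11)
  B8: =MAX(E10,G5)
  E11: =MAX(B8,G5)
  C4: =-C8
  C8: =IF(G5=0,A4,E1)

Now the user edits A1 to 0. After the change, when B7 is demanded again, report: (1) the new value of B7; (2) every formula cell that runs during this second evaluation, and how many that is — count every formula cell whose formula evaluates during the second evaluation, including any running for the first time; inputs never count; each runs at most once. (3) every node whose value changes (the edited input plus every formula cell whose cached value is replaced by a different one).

Demanding B7 again yields 0.
5 formula cells run: A4, B7, B8, E11, G5.
The nodes whose values change: A1, A4, B7, B8, E11, G5.

First demand of the output computes:
  A4 = -(-8) = 8
  G5 = IF(A1=0: A1=-8 -> else branch H4) = 8
  B8 = MAX(5, 8) = 8
  E11 = MAX(8, 8) = 8
  B7 = MIN(8, 8) = 8

After the edit, cleaning proceeds:
  A4: a read changed (A1 -8->0) — executes, giving 0.
  G5: a read changed (A1 -8->0) — executes, giving 3.
  B8: a read changed (G5 8->3) — executes, giving 5.
  E11: a read changed (B8 8->5; G5 8->3) — executes, giving 5.
  B7: a read changed (A4 8->0; E11 8->5) — executes, giving 0.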